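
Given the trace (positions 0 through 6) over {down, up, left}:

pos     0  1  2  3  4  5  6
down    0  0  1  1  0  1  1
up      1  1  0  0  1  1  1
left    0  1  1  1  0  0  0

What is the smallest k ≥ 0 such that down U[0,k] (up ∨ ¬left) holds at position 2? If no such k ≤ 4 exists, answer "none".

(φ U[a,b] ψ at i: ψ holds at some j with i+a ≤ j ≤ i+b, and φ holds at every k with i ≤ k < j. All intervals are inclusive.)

Need earliest j ≥ 2 with (up ∨ ¬left), and down at every k in [2,j-1].
  j=2: rhs fails.
  j=3: rhs fails.
  j=4: rhs holds; lhs holds on [2,3]. k = 2.

2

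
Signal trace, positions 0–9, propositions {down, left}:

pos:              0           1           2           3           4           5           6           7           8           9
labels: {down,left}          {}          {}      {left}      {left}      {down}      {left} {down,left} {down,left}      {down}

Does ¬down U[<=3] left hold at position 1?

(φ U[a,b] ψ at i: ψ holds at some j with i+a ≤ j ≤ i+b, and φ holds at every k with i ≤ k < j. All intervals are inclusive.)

Yes

Need some j in [1,4] with left, and ¬down at every k in [1,j-1].
  j=1: left false.
  j=2: left false.
  j=3: left holds; ¬down holds at every k in [1,2] → satisfied.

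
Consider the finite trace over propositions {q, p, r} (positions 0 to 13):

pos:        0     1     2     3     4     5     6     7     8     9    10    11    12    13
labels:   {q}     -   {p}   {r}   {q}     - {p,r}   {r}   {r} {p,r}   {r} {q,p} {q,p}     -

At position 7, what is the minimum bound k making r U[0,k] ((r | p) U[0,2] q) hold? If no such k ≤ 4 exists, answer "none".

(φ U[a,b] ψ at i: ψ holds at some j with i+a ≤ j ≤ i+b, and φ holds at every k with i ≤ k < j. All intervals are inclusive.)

2

Need earliest j ≥ 7 with ((r | p) U[0,2] q), and r at every k in [7,j-1].
  j=7: rhs fails.
  j=8: rhs fails.
  j=9: rhs holds; lhs holds on [7,8]. k = 2.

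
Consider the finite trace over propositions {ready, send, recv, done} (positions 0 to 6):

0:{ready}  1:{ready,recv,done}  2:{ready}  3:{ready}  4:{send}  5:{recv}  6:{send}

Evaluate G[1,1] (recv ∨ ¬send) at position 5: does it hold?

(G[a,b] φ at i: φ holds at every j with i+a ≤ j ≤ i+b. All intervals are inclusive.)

Check (recv ∨ ¬send) at every j in [6,6]:
  j=6: false
Fails at j=6 → formula fails.

Does not hold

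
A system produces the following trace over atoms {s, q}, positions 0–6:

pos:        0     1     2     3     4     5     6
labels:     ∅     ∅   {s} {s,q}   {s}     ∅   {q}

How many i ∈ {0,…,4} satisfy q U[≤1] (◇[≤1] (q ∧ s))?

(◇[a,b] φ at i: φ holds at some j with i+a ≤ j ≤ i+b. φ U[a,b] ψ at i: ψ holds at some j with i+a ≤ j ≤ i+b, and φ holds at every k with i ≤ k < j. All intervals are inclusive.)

Evaluate at each i in [0,4]:
  i=0: ✗ (no rhs in [0,1])
  i=1: ✗ (lhs fails at k=1 before rhs at j=2)
  i=2: ✓ (rhs at j=2)
  i=3: ✓ (rhs at j=3)
  i=4: ✗ (no rhs in [4,5])
Positions where it holds: {2, 3} → 2.

2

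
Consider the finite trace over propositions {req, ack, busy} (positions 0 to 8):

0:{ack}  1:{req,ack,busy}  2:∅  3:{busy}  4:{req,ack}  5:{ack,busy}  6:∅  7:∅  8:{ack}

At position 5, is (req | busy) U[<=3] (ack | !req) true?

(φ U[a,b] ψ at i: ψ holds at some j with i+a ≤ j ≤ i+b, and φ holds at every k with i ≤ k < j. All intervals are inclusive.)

Need some j in [5,8] with (ack | !req), and (req | busy) at every k in [5,j-1].
  j=5: (ack | !req) holds; no prefix to check → satisfied.

True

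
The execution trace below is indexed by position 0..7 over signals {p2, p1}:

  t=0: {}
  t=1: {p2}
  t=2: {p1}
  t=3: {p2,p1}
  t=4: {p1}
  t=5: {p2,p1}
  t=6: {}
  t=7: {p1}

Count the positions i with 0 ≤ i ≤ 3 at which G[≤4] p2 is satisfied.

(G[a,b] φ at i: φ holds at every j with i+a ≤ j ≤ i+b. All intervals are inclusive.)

0

Evaluate at each i in [0,3]:
  i=0: ✗ (fails at j=0)
  i=1: ✗ (fails at j=2)
  i=2: ✗ (fails at j=2)
  i=3: ✗ (fails at j=4)
Positions where it holds: {} → 0.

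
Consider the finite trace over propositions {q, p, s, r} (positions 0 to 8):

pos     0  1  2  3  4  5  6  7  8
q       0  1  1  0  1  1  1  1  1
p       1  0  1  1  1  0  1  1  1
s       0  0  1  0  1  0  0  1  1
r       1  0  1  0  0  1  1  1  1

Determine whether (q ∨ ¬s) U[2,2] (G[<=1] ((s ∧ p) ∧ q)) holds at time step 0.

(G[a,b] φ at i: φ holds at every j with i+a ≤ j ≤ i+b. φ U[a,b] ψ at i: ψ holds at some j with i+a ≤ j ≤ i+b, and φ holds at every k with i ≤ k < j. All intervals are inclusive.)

Need some j in [2,2] with G[<=1] ((s ∧ p) ∧ q), and (q ∨ ¬s) at every k in [0,j-1].
  j=2: G[<=1] ((s ∧ p) ∧ q) — fails at 3.
No j in the window works → until fails.

No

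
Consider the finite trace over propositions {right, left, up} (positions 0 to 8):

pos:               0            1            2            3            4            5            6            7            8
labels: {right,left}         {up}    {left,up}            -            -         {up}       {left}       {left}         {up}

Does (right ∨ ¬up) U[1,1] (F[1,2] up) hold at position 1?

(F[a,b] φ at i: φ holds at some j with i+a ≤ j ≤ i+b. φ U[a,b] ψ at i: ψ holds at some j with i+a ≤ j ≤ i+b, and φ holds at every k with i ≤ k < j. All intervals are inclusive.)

Need some j in [2,2] with F[1,2] up, and (right ∨ ¬up) at every k in [1,j-1].
  j=2: F[1,2] up — fails (none in [3,4]).
No j in the window works → until fails.

Does not hold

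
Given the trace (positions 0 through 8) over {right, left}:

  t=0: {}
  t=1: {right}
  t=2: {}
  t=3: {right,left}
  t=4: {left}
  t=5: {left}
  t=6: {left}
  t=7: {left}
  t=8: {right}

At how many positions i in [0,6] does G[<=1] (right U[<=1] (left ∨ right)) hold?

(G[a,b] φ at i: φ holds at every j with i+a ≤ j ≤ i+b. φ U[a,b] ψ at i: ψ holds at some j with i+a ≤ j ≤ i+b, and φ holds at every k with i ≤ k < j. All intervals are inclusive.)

Evaluate at each i in [0,6]:
  i=0: ✗ (fails at j=0)
  i=1: ✗ (fails at j=2)
  i=2: ✗ (fails at j=2)
  i=3: ✓ (all of [3,4])
  i=4: ✓ (all of [4,5])
  i=5: ✓ (all of [5,6])
  i=6: ✓ (all of [6,7])
Positions where it holds: {3, 4, 5, 6} → 4.

4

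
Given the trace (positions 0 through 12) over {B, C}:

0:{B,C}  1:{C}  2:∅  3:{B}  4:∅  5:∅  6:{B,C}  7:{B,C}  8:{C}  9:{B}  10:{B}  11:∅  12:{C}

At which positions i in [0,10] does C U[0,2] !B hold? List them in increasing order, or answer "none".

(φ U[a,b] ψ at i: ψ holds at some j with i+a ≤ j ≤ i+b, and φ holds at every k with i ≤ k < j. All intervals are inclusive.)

Evaluate at each i in [0,10]:
  i=0: ✓ (rhs at j=1; lhs holds on [0,0])
  i=1: ✓ (rhs at j=1)
  i=2: ✓ (rhs at j=2)
  i=3: ✗ (lhs fails at k=3 before rhs at j=4)
  i=4: ✓ (rhs at j=4)
  i=5: ✓ (rhs at j=5)
  i=6: ✓ (rhs at j=8; lhs holds on [6,7])
  i=7: ✓ (rhs at j=8; lhs holds on [7,7])
  i=8: ✓ (rhs at j=8)
  i=9: ✗ (lhs fails at k=9 before rhs at j=11)
  i=10: ✗ (lhs fails at k=10 before rhs at j=11)

0, 1, 2, 4, 5, 6, 7, 8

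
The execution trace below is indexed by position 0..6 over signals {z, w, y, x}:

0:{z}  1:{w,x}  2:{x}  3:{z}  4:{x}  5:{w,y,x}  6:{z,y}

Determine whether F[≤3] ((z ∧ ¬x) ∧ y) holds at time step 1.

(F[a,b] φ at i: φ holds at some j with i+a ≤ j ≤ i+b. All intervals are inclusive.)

Check ((z ∧ ¬x) ∧ y) at each j in [1,4]:
  j=1: false
  j=2: false
  j=3: false
  j=4: false
No position in the window satisfies it → formula fails.

False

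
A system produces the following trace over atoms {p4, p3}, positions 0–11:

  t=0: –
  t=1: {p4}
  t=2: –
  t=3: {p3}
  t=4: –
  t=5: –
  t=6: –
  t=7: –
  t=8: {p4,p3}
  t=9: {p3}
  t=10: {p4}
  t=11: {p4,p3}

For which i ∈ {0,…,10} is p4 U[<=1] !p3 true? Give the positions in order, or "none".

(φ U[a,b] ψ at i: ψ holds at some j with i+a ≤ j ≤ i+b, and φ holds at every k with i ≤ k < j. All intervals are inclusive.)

0, 1, 2, 4, 5, 6, 7, 10

Evaluate at each i in [0,10]:
  i=0: ✓ (rhs at j=0)
  i=1: ✓ (rhs at j=1)
  i=2: ✓ (rhs at j=2)
  i=3: ✗ (lhs fails at k=3 before rhs at j=4)
  i=4: ✓ (rhs at j=4)
  i=5: ✓ (rhs at j=5)
  i=6: ✓ (rhs at j=6)
  i=7: ✓ (rhs at j=7)
  i=8: ✗ (no rhs in [8,9])
  i=9: ✗ (lhs fails at k=9 before rhs at j=10)
  i=10: ✓ (rhs at j=10)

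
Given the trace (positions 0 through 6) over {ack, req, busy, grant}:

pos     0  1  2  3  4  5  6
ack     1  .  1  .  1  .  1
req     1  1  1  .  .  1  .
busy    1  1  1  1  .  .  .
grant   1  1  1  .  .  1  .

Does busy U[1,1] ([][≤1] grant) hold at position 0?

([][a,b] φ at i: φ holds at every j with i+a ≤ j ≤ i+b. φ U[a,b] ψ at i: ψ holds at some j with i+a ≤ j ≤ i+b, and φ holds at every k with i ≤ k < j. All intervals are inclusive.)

True

Need some j in [1,1] with [][≤1] grant, and busy at every k in [0,j-1].
  j=1: [][≤1] grant holds; busy holds at every k in [0,0] → satisfied.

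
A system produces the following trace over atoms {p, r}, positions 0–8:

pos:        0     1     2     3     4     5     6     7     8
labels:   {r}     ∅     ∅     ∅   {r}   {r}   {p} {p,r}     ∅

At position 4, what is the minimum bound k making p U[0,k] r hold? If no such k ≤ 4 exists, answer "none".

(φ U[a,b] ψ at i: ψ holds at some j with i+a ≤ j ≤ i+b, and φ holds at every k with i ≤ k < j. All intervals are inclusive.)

0

Need earliest j ≥ 4 with r, and p at every k in [4,j-1].
  j=4: rhs holds (empty prefix). k = 0.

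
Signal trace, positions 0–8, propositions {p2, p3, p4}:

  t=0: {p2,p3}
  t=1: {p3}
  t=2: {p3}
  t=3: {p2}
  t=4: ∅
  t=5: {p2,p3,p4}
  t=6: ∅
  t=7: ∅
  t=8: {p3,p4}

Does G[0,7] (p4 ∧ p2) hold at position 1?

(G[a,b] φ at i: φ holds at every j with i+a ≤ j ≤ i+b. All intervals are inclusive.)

No

Check (p4 ∧ p2) at every j in [1,8]:
  j=1: false
  j=2: false
  j=3: false
  j=4: false
  j=5: true
  j=6: false
  j=7: false
  j=8: false
Fails at j=1 → formula fails.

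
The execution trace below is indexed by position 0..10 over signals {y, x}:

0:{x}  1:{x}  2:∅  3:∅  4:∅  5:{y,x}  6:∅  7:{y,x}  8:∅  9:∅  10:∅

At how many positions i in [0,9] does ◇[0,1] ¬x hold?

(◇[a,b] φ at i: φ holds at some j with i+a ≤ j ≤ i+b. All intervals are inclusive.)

9

Evaluate at each i in [0,9]:
  i=0: ✗ (none in [0,1])
  i=1: ✓ (witness j=2)
  i=2: ✓ (witness j=2)
  i=3: ✓ (witness j=3)
  i=4: ✓ (witness j=4)
  i=5: ✓ (witness j=6)
  i=6: ✓ (witness j=6)
  i=7: ✓ (witness j=8)
  i=8: ✓ (witness j=8)
  i=9: ✓ (witness j=9)
Positions where it holds: {1, 2, 3, 4, 5, 6, 7, 8, 9} → 9.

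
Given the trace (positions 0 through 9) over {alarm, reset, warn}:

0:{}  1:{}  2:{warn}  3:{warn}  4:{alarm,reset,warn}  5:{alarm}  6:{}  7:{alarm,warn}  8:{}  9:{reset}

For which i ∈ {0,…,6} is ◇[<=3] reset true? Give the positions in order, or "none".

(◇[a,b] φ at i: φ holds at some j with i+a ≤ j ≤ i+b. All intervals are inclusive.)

1, 2, 3, 4, 6

Evaluate at each i in [0,6]:
  i=0: ✗ (none in [0,3])
  i=1: ✓ (witness j=4)
  i=2: ✓ (witness j=4)
  i=3: ✓ (witness j=4)
  i=4: ✓ (witness j=4)
  i=5: ✗ (none in [5,8])
  i=6: ✓ (witness j=9)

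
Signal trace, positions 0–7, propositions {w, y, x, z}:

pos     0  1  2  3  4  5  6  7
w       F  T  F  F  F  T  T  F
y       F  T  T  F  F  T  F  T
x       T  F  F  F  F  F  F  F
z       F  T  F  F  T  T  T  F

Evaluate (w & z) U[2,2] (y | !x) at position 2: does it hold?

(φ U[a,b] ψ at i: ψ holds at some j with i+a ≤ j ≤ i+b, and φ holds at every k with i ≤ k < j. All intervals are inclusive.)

Need some j in [4,4] with (y | !x), and (w & z) at every k in [2,j-1].
  j=4: (y | !x) holds, but (w & z) fails at k=2 → not this j.
No j in the window works → until fails.

No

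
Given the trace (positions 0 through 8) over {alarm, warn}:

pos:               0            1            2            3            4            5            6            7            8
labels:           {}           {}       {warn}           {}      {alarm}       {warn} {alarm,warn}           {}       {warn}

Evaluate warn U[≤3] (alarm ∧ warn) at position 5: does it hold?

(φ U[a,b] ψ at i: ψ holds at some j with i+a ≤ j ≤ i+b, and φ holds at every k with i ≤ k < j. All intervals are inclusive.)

Need some j in [5,8] with (alarm ∧ warn), and warn at every k in [5,j-1].
  j=5: (alarm ∧ warn) false.
  j=6: (alarm ∧ warn) holds; warn holds at every k in [5,5] → satisfied.

True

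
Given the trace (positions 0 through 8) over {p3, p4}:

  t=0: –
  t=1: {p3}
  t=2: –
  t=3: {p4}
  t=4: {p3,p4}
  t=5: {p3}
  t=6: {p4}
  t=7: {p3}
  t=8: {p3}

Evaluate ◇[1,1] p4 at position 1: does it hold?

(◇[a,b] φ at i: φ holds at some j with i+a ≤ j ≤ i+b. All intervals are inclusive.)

Check p4 at each j in [2,2]:
  j=2: false
No position in the window satisfies it → formula fails.

No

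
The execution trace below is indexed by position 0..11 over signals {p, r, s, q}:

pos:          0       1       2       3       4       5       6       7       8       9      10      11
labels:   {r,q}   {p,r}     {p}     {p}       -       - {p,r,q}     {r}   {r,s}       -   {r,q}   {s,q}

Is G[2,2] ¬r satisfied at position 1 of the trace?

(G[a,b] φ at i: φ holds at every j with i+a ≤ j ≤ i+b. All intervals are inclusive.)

Check ¬r at every j in [3,3]:
  j=3: true
All positions satisfy it → formula holds.

Yes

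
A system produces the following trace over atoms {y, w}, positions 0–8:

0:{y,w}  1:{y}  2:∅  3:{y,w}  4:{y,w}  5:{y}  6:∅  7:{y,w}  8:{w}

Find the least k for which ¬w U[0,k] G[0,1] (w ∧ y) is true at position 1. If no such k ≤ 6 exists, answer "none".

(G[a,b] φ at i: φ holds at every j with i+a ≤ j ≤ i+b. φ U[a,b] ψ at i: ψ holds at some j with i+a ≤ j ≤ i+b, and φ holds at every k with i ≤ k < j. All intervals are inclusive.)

2

Need earliest j ≥ 1 with G[0,1] (w ∧ y), and ¬w at every k in [1,j-1].
  j=1: rhs fails.
  j=2: rhs fails.
  j=3: rhs holds; lhs holds on [1,2]. k = 2.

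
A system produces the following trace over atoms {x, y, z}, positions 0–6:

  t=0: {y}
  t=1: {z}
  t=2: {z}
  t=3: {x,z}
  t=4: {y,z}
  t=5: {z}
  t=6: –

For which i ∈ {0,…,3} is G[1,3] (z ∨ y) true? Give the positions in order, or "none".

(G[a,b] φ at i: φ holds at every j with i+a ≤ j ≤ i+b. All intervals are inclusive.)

Evaluate at each i in [0,3]:
  i=0: ✓ (all of [1,3])
  i=1: ✓ (all of [2,4])
  i=2: ✓ (all of [3,5])
  i=3: ✗ (fails at j=6)

0, 1, 2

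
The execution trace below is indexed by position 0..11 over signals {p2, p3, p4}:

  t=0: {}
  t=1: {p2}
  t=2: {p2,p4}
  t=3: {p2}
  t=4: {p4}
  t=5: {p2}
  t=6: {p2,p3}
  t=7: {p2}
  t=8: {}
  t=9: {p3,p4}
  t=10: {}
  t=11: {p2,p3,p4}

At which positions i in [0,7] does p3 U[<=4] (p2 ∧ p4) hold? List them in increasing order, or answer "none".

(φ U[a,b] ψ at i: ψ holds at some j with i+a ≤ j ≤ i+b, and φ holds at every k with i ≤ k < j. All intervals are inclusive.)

2

Evaluate at each i in [0,7]:
  i=0: ✗ (lhs fails at k=0 before rhs at j=2)
  i=1: ✗ (lhs fails at k=1 before rhs at j=2)
  i=2: ✓ (rhs at j=2)
  i=3: ✗ (no rhs in [3,7])
  i=4: ✗ (no rhs in [4,8])
  i=5: ✗ (no rhs in [5,9])
  i=6: ✗ (no rhs in [6,10])
  i=7: ✗ (lhs fails at k=7 before rhs at j=11)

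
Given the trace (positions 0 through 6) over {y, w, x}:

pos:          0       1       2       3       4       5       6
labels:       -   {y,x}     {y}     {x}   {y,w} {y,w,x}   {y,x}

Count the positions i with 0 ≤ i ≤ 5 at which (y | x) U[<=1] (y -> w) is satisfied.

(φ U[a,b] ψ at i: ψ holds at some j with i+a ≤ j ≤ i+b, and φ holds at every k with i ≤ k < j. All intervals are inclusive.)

Evaluate at each i in [0,5]:
  i=0: ✓ (rhs at j=0)
  i=1: ✗ (no rhs in [1,2])
  i=2: ✓ (rhs at j=3; lhs holds on [2,2])
  i=3: ✓ (rhs at j=3)
  i=4: ✓ (rhs at j=4)
  i=5: ✓ (rhs at j=5)
Positions where it holds: {0, 2, 3, 4, 5} → 5.

5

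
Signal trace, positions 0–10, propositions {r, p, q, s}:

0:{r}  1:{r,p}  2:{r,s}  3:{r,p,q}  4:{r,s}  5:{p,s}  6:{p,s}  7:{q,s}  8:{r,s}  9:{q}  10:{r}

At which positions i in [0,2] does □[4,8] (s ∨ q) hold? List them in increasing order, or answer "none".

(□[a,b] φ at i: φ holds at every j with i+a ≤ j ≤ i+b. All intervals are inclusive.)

0, 1

Evaluate at each i in [0,2]:
  i=0: ✓ (all of [4,8])
  i=1: ✓ (all of [5,9])
  i=2: ✗ (fails at j=10)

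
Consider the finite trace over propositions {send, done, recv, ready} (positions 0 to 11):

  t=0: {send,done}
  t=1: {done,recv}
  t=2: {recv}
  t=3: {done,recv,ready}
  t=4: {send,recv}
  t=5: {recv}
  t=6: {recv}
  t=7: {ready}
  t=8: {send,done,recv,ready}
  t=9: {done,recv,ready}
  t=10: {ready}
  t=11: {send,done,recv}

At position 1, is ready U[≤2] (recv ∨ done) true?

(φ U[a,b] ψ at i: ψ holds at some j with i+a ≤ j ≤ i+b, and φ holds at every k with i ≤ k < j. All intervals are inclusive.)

Need some j in [1,3] with (recv ∨ done), and ready at every k in [1,j-1].
  j=1: (recv ∨ done) holds; no prefix to check → satisfied.

True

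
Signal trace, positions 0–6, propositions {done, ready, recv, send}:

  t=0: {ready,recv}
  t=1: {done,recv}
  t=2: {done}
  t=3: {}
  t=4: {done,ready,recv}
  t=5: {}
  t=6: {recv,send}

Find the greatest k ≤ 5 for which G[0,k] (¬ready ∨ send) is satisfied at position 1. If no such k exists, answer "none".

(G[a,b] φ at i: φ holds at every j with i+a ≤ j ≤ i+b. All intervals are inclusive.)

(¬ready ∨ send) must hold from j=1 onward; find where it first fails.
  j=1: holds
  j=2: holds
  j=3: holds
  j=4: fails
Holds on [1,3], so largest k = 2.

2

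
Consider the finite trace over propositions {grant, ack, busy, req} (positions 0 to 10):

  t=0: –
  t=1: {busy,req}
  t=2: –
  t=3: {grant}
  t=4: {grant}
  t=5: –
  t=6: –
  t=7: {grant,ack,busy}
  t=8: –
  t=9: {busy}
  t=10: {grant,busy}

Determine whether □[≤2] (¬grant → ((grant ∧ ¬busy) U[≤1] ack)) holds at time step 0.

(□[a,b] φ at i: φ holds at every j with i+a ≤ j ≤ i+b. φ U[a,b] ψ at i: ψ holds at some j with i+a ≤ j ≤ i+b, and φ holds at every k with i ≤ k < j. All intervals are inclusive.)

Check (¬grant → ((grant ∧ ¬busy) U[≤1] ack)) at every j in [0,2]:
  j=0: antecedent true; consequent fails → ✗
  j=1: antecedent true; consequent fails → ✗
  j=2: antecedent true; consequent fails → ✗
Fails at j=0 → formula fails.

Does not hold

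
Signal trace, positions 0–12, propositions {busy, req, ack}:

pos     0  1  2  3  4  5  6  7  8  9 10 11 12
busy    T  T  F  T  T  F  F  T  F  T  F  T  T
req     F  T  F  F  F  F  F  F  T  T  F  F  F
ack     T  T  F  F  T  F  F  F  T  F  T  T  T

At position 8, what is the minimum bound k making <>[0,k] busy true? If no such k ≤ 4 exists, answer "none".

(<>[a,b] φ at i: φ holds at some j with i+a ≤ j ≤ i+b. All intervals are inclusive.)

1

Scan j = 8,9,… for busy:
  j=8: fails
  j=9: holds
First hit at j=9, so smallest k = 9-8 = 1.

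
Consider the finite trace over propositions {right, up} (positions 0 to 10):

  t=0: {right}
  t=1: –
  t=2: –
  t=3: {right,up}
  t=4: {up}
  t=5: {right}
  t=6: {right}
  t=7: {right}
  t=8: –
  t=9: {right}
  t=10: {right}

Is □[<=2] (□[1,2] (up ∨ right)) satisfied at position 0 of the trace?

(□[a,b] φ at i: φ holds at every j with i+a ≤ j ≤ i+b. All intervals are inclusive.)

No

Check □[1,2] (up ∨ right) at every j in [0,2]:
  j=0: fails at 1
  j=1: fails at 2
  j=2: holds on [3,4]
Fails at j=0 → formula fails.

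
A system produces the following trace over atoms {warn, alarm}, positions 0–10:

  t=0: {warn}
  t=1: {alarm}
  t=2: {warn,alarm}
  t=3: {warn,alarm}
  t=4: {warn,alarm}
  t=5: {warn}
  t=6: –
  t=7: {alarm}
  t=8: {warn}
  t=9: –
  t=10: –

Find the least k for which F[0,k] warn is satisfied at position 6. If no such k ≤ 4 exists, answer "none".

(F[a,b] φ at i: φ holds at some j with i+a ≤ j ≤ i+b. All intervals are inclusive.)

2

Scan j = 6,7,… for warn:
  j=6: fails
  j=7: fails
  j=8: holds
First hit at j=8, so smallest k = 8-6 = 2.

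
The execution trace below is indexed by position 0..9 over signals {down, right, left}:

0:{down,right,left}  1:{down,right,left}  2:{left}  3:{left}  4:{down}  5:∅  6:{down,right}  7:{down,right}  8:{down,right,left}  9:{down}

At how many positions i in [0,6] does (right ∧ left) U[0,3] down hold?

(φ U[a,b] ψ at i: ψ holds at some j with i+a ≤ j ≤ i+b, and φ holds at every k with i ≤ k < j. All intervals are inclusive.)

Evaluate at each i in [0,6]:
  i=0: ✓ (rhs at j=0)
  i=1: ✓ (rhs at j=1)
  i=2: ✗ (lhs fails at k=2 before rhs at j=4)
  i=3: ✗ (lhs fails at k=3 before rhs at j=4)
  i=4: ✓ (rhs at j=4)
  i=5: ✗ (lhs fails at k=5 before rhs at j=6)
  i=6: ✓ (rhs at j=6)
Positions where it holds: {0, 1, 4, 6} → 4.

4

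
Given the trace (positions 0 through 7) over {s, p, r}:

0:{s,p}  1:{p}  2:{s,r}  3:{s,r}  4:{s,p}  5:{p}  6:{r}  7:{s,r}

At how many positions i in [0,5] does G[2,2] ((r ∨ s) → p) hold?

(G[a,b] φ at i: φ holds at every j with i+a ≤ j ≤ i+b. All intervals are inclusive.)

2

Evaluate at each i in [0,5]:
  i=0: ✗ (fails at j=2)
  i=1: ✗ (fails at j=3)
  i=2: ✓ (all of [4,4])
  i=3: ✓ (all of [5,5])
  i=4: ✗ (fails at j=6)
  i=5: ✗ (fails at j=7)
Positions where it holds: {2, 3} → 2.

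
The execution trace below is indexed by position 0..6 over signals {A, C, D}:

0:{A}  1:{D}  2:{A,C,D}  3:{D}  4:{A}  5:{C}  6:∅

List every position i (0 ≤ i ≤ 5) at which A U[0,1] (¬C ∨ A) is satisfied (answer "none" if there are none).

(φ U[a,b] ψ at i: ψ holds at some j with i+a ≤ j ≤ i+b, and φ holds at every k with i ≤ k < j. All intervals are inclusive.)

0, 1, 2, 3, 4

Evaluate at each i in [0,5]:
  i=0: ✓ (rhs at j=0)
  i=1: ✓ (rhs at j=1)
  i=2: ✓ (rhs at j=2)
  i=3: ✓ (rhs at j=3)
  i=4: ✓ (rhs at j=4)
  i=5: ✗ (lhs fails at k=5 before rhs at j=6)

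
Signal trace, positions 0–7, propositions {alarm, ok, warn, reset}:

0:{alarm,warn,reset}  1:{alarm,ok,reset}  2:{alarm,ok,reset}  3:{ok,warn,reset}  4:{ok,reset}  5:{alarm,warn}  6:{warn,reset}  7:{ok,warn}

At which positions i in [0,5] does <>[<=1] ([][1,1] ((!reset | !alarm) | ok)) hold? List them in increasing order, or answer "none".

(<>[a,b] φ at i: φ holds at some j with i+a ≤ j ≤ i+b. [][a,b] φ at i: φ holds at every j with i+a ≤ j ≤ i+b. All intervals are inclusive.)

0, 1, 2, 3, 4, 5

Evaluate at each i in [0,5]:
  i=0: ✓ (witness j=0)
  i=1: ✓ (witness j=1)
  i=2: ✓ (witness j=2)
  i=3: ✓ (witness j=3)
  i=4: ✓ (witness j=4)
  i=5: ✓ (witness j=5)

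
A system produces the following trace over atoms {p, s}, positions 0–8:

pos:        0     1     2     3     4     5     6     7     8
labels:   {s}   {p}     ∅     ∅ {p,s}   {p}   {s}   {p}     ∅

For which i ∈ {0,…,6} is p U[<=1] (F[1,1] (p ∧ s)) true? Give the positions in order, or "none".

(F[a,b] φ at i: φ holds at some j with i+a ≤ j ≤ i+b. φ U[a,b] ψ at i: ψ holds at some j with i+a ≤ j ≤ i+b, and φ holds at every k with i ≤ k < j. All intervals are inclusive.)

Evaluate at each i in [0,6]:
  i=0: ✗ (no rhs in [0,1])
  i=1: ✗ (no rhs in [1,2])
  i=2: ✗ (lhs fails at k=2 before rhs at j=3)
  i=3: ✓ (rhs at j=3)
  i=4: ✗ (no rhs in [4,5])
  i=5: ✗ (no rhs in [5,6])
  i=6: ✗ (no rhs in [6,7])

3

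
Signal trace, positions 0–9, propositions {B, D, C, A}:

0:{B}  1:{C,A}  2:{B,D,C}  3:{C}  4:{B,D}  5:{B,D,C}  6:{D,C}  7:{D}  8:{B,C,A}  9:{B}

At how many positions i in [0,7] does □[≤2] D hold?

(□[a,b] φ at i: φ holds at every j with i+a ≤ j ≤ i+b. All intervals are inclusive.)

Evaluate at each i in [0,7]:
  i=0: ✗ (fails at j=0)
  i=1: ✗ (fails at j=1)
  i=2: ✗ (fails at j=3)
  i=3: ✗ (fails at j=3)
  i=4: ✓ (all of [4,6])
  i=5: ✓ (all of [5,7])
  i=6: ✗ (fails at j=8)
  i=7: ✗ (fails at j=8)
Positions where it holds: {4, 5} → 2.

2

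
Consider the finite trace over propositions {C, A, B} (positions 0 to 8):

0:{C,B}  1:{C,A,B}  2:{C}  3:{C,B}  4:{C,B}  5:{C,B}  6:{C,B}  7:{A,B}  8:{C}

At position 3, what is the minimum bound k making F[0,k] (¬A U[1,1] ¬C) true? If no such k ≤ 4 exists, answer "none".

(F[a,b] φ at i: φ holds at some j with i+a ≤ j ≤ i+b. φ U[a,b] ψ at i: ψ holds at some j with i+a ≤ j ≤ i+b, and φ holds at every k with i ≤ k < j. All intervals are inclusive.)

Scan j = 3,4,… for (¬A U[1,1] ¬C):
  j=3: fails
  j=4: fails
  j=5: fails
  j=6: holds
First hit at j=6, so smallest k = 6-3 = 3.

3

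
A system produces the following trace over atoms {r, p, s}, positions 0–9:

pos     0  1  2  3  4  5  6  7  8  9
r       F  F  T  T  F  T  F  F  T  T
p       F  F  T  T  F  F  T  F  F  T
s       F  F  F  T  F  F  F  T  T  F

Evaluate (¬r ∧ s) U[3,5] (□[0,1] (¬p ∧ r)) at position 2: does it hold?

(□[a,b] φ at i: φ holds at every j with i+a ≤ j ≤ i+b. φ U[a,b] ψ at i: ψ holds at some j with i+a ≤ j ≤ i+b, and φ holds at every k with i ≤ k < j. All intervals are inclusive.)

Need some j in [5,7] with □[0,1] (¬p ∧ r), and (¬r ∧ s) at every k in [2,j-1].
  j=5: □[0,1] (¬p ∧ r) — fails at 6.
  j=6: □[0,1] (¬p ∧ r) — fails at 6.
  j=7: □[0,1] (¬p ∧ r) — fails at 7.
No j in the window works → until fails.

No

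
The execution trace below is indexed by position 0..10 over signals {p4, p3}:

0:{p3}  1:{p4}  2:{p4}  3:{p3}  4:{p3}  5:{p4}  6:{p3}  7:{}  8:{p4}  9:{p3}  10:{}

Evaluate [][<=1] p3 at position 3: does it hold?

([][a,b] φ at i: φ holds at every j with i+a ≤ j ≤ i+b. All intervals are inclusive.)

Check p3 at every j in [3,4]:
  j=3: true
  j=4: true
All positions satisfy it → formula holds.

True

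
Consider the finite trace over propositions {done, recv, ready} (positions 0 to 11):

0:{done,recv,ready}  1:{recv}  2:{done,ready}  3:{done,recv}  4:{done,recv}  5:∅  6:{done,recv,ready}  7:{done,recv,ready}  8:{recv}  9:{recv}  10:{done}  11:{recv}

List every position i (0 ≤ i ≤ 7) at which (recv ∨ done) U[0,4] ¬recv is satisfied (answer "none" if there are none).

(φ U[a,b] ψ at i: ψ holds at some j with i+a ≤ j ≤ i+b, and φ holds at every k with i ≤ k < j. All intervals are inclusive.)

Evaluate at each i in [0,7]:
  i=0: ✓ (rhs at j=2; lhs holds on [0,1])
  i=1: ✓ (rhs at j=2; lhs holds on [1,1])
  i=2: ✓ (rhs at j=2)
  i=3: ✓ (rhs at j=5; lhs holds on [3,4])
  i=4: ✓ (rhs at j=5; lhs holds on [4,4])
  i=5: ✓ (rhs at j=5)
  i=6: ✓ (rhs at j=10; lhs holds on [6,9])
  i=7: ✓ (rhs at j=10; lhs holds on [7,9])

0, 1, 2, 3, 4, 5, 6, 7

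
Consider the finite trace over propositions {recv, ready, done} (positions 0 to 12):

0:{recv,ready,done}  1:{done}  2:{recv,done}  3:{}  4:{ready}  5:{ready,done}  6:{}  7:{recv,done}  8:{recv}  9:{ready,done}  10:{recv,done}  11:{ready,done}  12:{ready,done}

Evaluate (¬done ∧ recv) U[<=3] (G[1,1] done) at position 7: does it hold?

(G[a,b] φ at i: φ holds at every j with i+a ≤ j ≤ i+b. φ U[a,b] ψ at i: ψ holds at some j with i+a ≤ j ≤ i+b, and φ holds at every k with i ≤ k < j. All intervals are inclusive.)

Need some j in [7,10] with G[1,1] done, and (¬done ∧ recv) at every k in [7,j-1].
  j=7: G[1,1] done — fails at 8.
  j=8: G[1,1] done holds, but (¬done ∧ recv) fails at k=7 → not this j.
  j=9: G[1,1] done holds, but (¬done ∧ recv) fails at k=7 → not this j.
  j=10: G[1,1] done holds, but (¬done ∧ recv) fails at k=7 → not this j.
No j in the window works → until fails.

False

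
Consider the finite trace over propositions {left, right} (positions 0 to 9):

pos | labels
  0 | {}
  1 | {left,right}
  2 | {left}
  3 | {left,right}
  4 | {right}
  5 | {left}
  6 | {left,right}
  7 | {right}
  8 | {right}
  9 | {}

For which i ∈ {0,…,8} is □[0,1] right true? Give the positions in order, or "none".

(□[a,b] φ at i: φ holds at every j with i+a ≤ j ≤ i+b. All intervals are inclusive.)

3, 6, 7

Evaluate at each i in [0,8]:
  i=0: ✗ (fails at j=0)
  i=1: ✗ (fails at j=2)
  i=2: ✗ (fails at j=2)
  i=3: ✓ (all of [3,4])
  i=4: ✗ (fails at j=5)
  i=5: ✗ (fails at j=5)
  i=6: ✓ (all of [6,7])
  i=7: ✓ (all of [7,8])
  i=8: ✗ (fails at j=9)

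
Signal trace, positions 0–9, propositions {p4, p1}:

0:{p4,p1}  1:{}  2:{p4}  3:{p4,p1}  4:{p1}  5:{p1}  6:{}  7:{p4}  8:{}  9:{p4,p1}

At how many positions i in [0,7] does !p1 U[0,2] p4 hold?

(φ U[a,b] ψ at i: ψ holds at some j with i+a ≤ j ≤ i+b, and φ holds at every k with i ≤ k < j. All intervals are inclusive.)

Evaluate at each i in [0,7]:
  i=0: ✓ (rhs at j=0)
  i=1: ✓ (rhs at j=2; lhs holds on [1,1])
  i=2: ✓ (rhs at j=2)
  i=3: ✓ (rhs at j=3)
  i=4: ✗ (no rhs in [4,6])
  i=5: ✗ (lhs fails at k=5 before rhs at j=7)
  i=6: ✓ (rhs at j=7; lhs holds on [6,6])
  i=7: ✓ (rhs at j=7)
Positions where it holds: {0, 1, 2, 3, 6, 7} → 6.

6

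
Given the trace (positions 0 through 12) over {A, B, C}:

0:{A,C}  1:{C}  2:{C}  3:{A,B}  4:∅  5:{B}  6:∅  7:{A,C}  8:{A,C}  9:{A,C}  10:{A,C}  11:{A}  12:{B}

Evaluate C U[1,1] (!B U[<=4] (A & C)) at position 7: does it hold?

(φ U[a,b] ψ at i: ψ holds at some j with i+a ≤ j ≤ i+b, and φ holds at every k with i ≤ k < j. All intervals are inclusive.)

Holds

Need some j in [8,8] with (!B U[<=4] (A & C)), and C at every k in [7,j-1].
  j=8: (!B U[<=4] (A & C)) holds; C holds at every k in [7,7] → satisfied.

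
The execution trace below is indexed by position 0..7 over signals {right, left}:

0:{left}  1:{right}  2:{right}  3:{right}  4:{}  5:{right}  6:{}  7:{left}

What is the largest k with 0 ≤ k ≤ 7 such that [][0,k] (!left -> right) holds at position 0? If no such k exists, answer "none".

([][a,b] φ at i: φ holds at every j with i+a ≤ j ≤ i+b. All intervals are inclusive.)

(!left -> right) must hold from j=0 onward; find where it first fails.
  j=0: holds
  j=1: holds
  j=2: holds
  j=3: holds
  j=4: fails
Holds on [0,3], so largest k = 3.

3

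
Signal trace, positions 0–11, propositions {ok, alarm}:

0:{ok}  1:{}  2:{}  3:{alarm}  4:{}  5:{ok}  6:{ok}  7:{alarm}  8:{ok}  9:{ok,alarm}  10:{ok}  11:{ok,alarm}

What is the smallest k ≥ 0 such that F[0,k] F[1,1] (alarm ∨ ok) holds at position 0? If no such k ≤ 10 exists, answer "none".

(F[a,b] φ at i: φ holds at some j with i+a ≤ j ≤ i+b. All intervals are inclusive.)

Scan j = 0,1,… for F[1,1] (alarm ∨ ok):
  j=0: fails
  j=1: fails
  j=2: holds
First hit at j=2, so smallest k = 2-0 = 2.

2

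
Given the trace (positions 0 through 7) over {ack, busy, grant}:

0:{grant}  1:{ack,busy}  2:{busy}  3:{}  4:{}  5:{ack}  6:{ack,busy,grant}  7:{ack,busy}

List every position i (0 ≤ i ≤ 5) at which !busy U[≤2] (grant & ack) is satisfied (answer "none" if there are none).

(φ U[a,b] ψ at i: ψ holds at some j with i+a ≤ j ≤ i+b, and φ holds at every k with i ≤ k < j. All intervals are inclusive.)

4, 5

Evaluate at each i in [0,5]:
  i=0: ✗ (no rhs in [0,2])
  i=1: ✗ (no rhs in [1,3])
  i=2: ✗ (no rhs in [2,4])
  i=3: ✗ (no rhs in [3,5])
  i=4: ✓ (rhs at j=6; lhs holds on [4,5])
  i=5: ✓ (rhs at j=6; lhs holds on [5,5])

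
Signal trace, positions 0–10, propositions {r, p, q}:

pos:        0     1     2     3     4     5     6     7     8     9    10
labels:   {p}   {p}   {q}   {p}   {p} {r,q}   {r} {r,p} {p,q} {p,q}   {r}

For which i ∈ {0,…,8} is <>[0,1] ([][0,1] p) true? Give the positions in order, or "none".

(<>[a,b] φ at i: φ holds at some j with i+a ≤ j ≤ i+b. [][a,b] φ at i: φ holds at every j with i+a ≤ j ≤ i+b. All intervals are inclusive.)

0, 2, 3, 6, 7, 8

Evaluate at each i in [0,8]:
  i=0: ✓ (witness j=0)
  i=1: ✗ (none in [1,2])
  i=2: ✓ (witness j=3)
  i=3: ✓ (witness j=3)
  i=4: ✗ (none in [4,5])
  i=5: ✗ (none in [5,6])
  i=6: ✓ (witness j=7)
  i=7: ✓ (witness j=7)
  i=8: ✓ (witness j=8)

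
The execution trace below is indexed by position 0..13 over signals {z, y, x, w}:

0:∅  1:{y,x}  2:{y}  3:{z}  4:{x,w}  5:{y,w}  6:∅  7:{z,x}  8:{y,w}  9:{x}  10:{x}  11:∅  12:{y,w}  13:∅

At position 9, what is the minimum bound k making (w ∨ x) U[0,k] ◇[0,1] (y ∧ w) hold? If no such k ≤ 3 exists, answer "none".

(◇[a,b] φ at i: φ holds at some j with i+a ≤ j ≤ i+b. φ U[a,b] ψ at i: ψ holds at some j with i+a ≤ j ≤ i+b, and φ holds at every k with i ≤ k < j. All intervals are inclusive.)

Need earliest j ≥ 9 with ◇[0,1] (y ∧ w), and (w ∨ x) at every k in [9,j-1].
  j=9: rhs fails.
  j=10: rhs fails.
  j=11: rhs holds; lhs holds on [9,10]. k = 2.

2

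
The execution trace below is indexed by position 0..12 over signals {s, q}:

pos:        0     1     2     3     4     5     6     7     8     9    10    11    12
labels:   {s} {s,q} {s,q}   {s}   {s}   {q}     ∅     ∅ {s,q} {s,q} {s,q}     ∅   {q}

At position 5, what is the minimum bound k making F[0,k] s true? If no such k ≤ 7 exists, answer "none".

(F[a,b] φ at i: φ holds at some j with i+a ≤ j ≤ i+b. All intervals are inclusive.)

Scan j = 5,6,… for s:
  j=5: fails
  j=6: fails
  j=7: fails
  j=8: holds
First hit at j=8, so smallest k = 8-5 = 3.

3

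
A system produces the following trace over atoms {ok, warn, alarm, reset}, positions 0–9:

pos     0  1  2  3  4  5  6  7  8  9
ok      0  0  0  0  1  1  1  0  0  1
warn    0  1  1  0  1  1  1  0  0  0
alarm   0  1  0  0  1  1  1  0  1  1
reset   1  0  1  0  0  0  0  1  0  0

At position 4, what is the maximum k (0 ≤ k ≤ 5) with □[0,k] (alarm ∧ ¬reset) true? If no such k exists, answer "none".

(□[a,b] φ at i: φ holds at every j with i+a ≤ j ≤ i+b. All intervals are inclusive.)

2

(alarm ∧ ¬reset) must hold from j=4 onward; find where it first fails.
  j=4: holds
  j=5: holds
  j=6: holds
  j=7: fails
Holds on [4,6], so largest k = 2.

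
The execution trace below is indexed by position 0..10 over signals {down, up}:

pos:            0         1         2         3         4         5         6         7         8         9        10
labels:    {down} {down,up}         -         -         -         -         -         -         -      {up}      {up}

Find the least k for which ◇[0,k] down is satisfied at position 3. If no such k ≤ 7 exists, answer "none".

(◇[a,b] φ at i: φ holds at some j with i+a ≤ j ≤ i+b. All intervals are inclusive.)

Scan j = 3,4,… for down:
  j=3: fails
  j=4: fails
  j=5: fails
  j=6: fails
  j=7: fails
  j=8: fails
  j=9: fails
  j=10: fails
No j in [3,10] satisfies it → none.

none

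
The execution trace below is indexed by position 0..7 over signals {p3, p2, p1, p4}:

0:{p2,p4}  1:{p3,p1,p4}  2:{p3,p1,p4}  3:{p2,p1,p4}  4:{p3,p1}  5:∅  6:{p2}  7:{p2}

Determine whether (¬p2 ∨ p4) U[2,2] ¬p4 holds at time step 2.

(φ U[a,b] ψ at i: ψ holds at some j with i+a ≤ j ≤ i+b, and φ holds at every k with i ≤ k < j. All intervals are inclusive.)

Need some j in [4,4] with ¬p4, and (¬p2 ∨ p4) at every k in [2,j-1].
  j=4: ¬p4 holds; (¬p2 ∨ p4) holds at every k in [2,3] → satisfied.

True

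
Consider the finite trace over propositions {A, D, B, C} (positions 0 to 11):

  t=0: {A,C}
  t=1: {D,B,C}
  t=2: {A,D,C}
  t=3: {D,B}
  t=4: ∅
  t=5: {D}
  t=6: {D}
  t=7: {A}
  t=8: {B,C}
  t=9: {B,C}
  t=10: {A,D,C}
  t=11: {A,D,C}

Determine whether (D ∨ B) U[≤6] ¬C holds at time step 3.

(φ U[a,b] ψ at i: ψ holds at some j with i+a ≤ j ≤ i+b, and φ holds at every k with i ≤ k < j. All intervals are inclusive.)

Need some j in [3,9] with ¬C, and (D ∨ B) at every k in [3,j-1].
  j=3: ¬C holds; no prefix to check → satisfied.

Yes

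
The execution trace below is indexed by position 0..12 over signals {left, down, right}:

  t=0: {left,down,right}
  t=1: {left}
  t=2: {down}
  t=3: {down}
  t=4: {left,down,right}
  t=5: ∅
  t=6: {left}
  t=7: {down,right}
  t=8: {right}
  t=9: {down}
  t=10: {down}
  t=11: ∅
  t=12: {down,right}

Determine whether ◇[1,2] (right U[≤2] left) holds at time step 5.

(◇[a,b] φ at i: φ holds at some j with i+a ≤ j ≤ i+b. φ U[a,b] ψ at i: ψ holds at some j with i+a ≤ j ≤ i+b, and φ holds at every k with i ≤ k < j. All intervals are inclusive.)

Check (right U[≤2] left) at each j in [6,7]:
  j=6: holds
  j=7: fails
Found at j=6 → formula holds.

True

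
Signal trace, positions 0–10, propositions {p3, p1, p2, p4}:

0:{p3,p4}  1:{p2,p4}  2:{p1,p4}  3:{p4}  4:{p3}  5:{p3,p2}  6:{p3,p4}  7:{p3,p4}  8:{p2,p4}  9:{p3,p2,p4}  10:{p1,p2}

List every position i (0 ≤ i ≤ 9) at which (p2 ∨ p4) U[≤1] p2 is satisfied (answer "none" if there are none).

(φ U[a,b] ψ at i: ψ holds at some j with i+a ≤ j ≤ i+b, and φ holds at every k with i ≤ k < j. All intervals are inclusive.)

0, 1, 5, 7, 8, 9

Evaluate at each i in [0,9]:
  i=0: ✓ (rhs at j=1; lhs holds on [0,0])
  i=1: ✓ (rhs at j=1)
  i=2: ✗ (no rhs in [2,3])
  i=3: ✗ (no rhs in [3,4])
  i=4: ✗ (lhs fails at k=4 before rhs at j=5)
  i=5: ✓ (rhs at j=5)
  i=6: ✗ (no rhs in [6,7])
  i=7: ✓ (rhs at j=8; lhs holds on [7,7])
  i=8: ✓ (rhs at j=8)
  i=9: ✓ (rhs at j=9)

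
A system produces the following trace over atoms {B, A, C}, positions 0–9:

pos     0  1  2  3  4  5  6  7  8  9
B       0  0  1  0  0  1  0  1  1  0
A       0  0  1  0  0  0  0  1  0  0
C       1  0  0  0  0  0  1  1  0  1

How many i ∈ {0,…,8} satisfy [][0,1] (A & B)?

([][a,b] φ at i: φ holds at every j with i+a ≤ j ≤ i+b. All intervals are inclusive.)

Evaluate at each i in [0,8]:
  i=0: ✗ (fails at j=0)
  i=1: ✗ (fails at j=1)
  i=2: ✗ (fails at j=3)
  i=3: ✗ (fails at j=3)
  i=4: ✗ (fails at j=4)
  i=5: ✗ (fails at j=5)
  i=6: ✗ (fails at j=6)
  i=7: ✗ (fails at j=8)
  i=8: ✗ (fails at j=8)
Positions where it holds: {} → 0.

0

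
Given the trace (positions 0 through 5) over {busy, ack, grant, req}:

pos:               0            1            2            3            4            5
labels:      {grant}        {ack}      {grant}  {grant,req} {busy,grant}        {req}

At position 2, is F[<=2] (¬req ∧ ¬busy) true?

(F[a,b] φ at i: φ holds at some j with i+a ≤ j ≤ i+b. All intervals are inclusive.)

Check (¬req ∧ ¬busy) at each j in [2,4]:
  j=2: true
  j=3: false
  j=4: false
Found at j=2 → formula holds.

True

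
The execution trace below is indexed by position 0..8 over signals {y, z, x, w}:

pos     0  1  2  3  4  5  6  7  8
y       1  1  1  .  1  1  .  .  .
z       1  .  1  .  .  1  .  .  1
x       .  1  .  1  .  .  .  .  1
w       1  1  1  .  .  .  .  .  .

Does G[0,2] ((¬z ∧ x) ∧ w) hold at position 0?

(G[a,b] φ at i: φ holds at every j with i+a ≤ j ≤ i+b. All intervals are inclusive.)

Check ((¬z ∧ x) ∧ w) at every j in [0,2]:
  j=0: false
  j=1: true
  j=2: false
Fails at j=0 → formula fails.

False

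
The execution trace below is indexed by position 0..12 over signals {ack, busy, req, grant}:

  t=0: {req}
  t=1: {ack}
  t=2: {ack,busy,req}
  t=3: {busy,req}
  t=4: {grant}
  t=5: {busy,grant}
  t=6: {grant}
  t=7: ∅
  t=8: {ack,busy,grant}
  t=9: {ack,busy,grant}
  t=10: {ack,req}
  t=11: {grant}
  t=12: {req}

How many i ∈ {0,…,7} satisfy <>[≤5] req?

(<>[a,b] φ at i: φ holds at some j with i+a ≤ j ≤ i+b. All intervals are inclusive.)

Evaluate at each i in [0,7]:
  i=0: ✓ (witness j=0)
  i=1: ✓ (witness j=2)
  i=2: ✓ (witness j=2)
  i=3: ✓ (witness j=3)
  i=4: ✗ (none in [4,9])
  i=5: ✓ (witness j=10)
  i=6: ✓ (witness j=10)
  i=7: ✓ (witness j=10)
Positions where it holds: {0, 1, 2, 3, 5, 6, 7} → 7.

7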